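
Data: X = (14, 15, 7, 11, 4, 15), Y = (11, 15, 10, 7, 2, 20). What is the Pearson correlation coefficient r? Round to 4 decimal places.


r = sum((xi-xbar)(yi-ybar)) / sqrt(sum((xi-xbar)^2) * sum((yi-ybar)^2))
n = 6, xbar = 66/6 = 11, ybar = 65/6 ≈ 10.833333
Sxy = sum((xi-xbar)(yi-ybar)) = 119
Sxx = sum((xi-xbar)^2) = 106
Syy = sum((yi-ybar)^2) = 1169/6 ≈ 194.833333
sqrt(Sxx*Syy) ≈ 143.709197
r = Sxy / sqrt(Sxx*Syy) = 119 / 143.709197 ≈ 0.828061

0.8281


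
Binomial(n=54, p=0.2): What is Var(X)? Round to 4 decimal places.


Var = n*p*(1-p) = 54 * 0.2 * 0.8 = 8.64

8.6400


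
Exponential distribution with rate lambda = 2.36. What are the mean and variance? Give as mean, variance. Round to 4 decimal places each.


mean = 1/lam, var = 1/lam^2
mean = 1 / 2.36 = 25/59 ≈ 0.423729
lam^2 = 2.36^2 = 5.5696
var = 1 / 5.5696 = 625/3481 ≈ 0.179546

0.4237, 0.1795


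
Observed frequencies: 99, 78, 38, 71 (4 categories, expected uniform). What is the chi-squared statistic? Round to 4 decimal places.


chi2 = sum((O-E)^2/E), E = total/4
total = 286, E = 286/4 = 71.5
(99 - 71.5)^2 / 71.5 = 756.25 / 71.5 = 275/26 ≈ 10.576923
(78 - 71.5)^2 / 71.5 = 42.25 / 71.5 = 13/22 ≈ 0.590909
(38 - 71.5)^2 / 71.5 = 1122.25 / 71.5 = 4489/286 ≈ 15.695804
(71 - 71.5)^2 / 71.5 = 0.25 / 71.5 = 1/286 ≈ 0.003497
chi2 = 3842/143 ≈ 26.867133

26.8671


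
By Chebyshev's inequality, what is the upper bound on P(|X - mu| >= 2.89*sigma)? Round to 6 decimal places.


P <= 1/k^2
k^2 = 2.89^2 = 8.3521
1/k^2 = 1 / 8.3521 ≈ 0.11973037

0.119730


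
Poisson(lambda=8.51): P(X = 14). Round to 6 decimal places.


P = e^(-lam) * lam^k / k!
e^(-8.51) ≈ 0.0002014438
lam^k = 8.51^14 ≈ 10447535155118.069424
k! = 14! = 87178291200
P = 0.0002014438 * 10447535155118.069424 / 87178291200 ≈ 0.024141

0.024141


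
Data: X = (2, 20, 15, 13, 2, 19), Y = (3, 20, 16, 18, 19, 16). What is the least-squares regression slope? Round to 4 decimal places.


b = sum((xi-xbar)(yi-ybar)) / sum((xi-xbar)^2)
n = 6, xbar = 71/6 ≈ 11.833333, ybar = 92/6 = 46/3 ≈ 15.333333
Sxy = sum((xi-xbar)(yi-ybar)) = 400/3 ≈ 133.333333
Sxx = sum((xi-xbar)^2) = 1937/6 ≈ 322.833333
b = Sxy / Sxx = 800/1937 ≈ 0.413010

0.4130


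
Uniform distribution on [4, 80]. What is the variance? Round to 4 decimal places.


Var = (b-a)^2 / 12
(b-a)^2 = (80 - 4)^2 = 5776
Var = 5776/12 ≈ 481.333333

481.3333


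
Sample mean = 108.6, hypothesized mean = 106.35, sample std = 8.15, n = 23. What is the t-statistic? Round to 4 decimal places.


t = (xbar - mu0) / (s/sqrt(n))
xbar - mu0 = 108.6 - 106.35 = 2.25
sqrt(23) ≈ 4.79583152
s/sqrt(n) = 8.15 / 4.79583152 ≈ 1.69939247
t = 2.25 / 1.69939247 ≈ 1.324003

1.3240


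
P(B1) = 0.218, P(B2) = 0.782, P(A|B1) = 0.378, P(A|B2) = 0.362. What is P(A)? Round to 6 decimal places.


P(A) = P(A|B1)*P(B1) + P(A|B2)*P(B2)
P(A|B1)*P(B1) = 0.378 * 0.218 = 0.082404
P(A|B2)*P(B2) = 0.362 * 0.782 = 0.283084
P(A) = 0.082404 + 0.283084 = 0.365488

0.365488


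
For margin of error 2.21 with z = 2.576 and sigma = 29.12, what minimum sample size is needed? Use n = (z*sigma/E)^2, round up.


z*sigma/E = 2.576 * 29.12 / 2.21 = 72128/2125 ≈ 33.942588
(z*sigma/E)^2 ≈ 1152.099296
round up: n = 1153

1153


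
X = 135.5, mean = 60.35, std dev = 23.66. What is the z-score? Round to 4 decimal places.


z = (X - mu) / sigma
X - mu = 135.5 - 60.35 = 75.15
z = 75.15 / 23.66 = 7515/2366 ≈ 3.176247

3.1762


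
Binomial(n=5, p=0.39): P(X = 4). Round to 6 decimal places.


P = C(n,k) * p^k * (1-p)^(n-k)
C(5,4) = 5
p^k = 0.39^4 = 0.02313441
(1-p)^(n-k) = 0.61^1 = 0.61
P = 5 * 0.02313441 * 0.61 ≈ 0.070560

0.070560


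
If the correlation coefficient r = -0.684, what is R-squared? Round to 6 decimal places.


R^2 = r^2 = (-0.684)^2 = 0.467856

0.467856


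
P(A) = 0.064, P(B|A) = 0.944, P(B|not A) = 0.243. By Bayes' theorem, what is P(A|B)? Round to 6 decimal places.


P(A|B) = P(B|A)*P(A) / P(B), P(B) = P(B|A)*P(A) + P(B|not A)*P(not A)
P(B|A)*P(A) = 0.944 * 0.064 = 0.060416
P(B|not A)*P(not A) = 0.243 * 0.936 = 0.227448
P(B) = 0.060416 + 0.227448 = 0.287864
P(A|B) = 0.060416 / 0.287864 ≈ 0.20987689

0.209877


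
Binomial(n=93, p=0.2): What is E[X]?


E[X] = n*p = 93 * 0.2 = 18.6

18.6


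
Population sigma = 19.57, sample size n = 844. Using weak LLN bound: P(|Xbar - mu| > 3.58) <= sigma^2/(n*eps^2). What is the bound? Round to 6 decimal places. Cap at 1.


bound = min(1, sigma^2/(n*eps^2))
sigma^2 = 19.57^2 = 382.9849
n*eps^2 = 844 * 3.58^2 = 844 * 12.8164 = 10817.0416
sigma^2/(n*eps^2) = 382.9849 / 10817.0416 ≈ 0.03540570

0.035406


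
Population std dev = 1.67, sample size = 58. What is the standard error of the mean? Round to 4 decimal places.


SE = sigma / sqrt(n)
sqrt(58) ≈ 7.615773
SE = 1.67 / 7.615773 ≈ 0.219282

0.2193


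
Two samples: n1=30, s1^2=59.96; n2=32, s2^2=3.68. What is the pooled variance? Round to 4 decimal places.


sp^2 = ((n1-1)*s1^2 + (n2-1)*s2^2)/(n1+n2-2)
(n1-1)*s1^2 = 29 * 59.96 = 1738.84
(n2-1)*s2^2 = 31 * 3.68 = 114.08
numerator = 1738.84 + 114.08 = 1852.92
n1+n2-2 = 60
sp^2 = 1852.92 / 60 = 30.882

30.8820


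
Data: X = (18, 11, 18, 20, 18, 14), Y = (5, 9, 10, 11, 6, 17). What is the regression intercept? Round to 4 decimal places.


a = ybar - b*xbar, where b = sum((xi-xbar)(yi-ybar)) / sum((xi-xbar)^2)
n = 6, xbar = 99/6 = 16.5, ybar = 58/6 = 29/3 ≈ 9.666667
Sxy = sum((xi-xbar)(yi-ybar)) = -22
Sxx = sum((xi-xbar)^2) = 55.5
b = Sxy / Sxx = -44/111 ≈ -0.396396
a = 9.666667 - (-0.396396) * 16.5 = 1799/111 ≈ 16.207207

16.2072


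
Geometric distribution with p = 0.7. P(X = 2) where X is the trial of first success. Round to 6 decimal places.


P = (1-p)^(k-1) * p
(1-p)^(k-1) = 0.3^1 = 0.3
P = 0.3 * 0.7 = 0.21

0.210000


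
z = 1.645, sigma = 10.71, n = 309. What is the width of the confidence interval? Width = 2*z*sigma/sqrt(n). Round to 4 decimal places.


width = 2*z*sigma/sqrt(n)
2*z*sigma = 2 * 1.645 * 10.71 = 35.2359
sqrt(309) ≈ 17.578396
width = 35.2359 / 17.578396 ≈ 2.004500

2.0045


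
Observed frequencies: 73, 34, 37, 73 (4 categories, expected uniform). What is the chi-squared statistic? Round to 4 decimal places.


chi2 = sum((O-E)^2/E), E = total/4
total = 217, E = 217/4 = 54.25
(73 - 54.25)^2 / 54.25 = 351.5625 / 54.25 = 5625/868 ≈ 6.480415
(34 - 54.25)^2 / 54.25 = 410.0625 / 54.25 = 6561/868 ≈ 7.558756
(37 - 54.25)^2 / 54.25 = 297.5625 / 54.25 = 4761/868 ≈ 5.485023
(73 - 54.25)^2 / 54.25 = 351.5625 / 54.25 = 5625/868 ≈ 6.480415
chi2 = 5643/217 ≈ 26.004608

26.0046


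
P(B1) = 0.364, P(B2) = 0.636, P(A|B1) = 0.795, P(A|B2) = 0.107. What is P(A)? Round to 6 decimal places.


P(A) = P(A|B1)*P(B1) + P(A|B2)*P(B2)
P(A|B1)*P(B1) = 0.795 * 0.364 = 0.28938
P(A|B2)*P(B2) = 0.107 * 0.636 = 0.068052
P(A) = 0.28938 + 0.068052 = 0.357432

0.357432


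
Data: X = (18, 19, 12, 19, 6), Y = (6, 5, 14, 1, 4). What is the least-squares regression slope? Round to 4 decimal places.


b = sum((xi-xbar)(yi-ybar)) / sum((xi-xbar)^2)
n = 5, xbar = 74/5 = 14.8, ybar = 30/5 = 6
Sxy = sum((xi-xbar)(yi-ybar)) = -30
Sxx = sum((xi-xbar)^2) = 130.8
b = Sxy / Sxx = -25/109 ≈ -0.229358

-0.2294


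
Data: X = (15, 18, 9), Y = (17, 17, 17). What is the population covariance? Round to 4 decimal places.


Cov = (1/n)*sum((xi-xbar)(yi-ybar))
n = 3, xbar = 42/3 = 14, ybar = 51/3 = 17
sum((xi-xbar)(yi-ybar)) = 0
Cov = 0 / 3 = 0

0.0000


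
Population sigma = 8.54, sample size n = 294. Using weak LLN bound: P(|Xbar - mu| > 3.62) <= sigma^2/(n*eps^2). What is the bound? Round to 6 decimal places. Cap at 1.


bound = min(1, sigma^2/(n*eps^2))
sigma^2 = 8.54^2 = 72.9316
n*eps^2 = 294 * 3.62^2 = 294 * 13.1044 = 3852.6936
sigma^2/(n*eps^2) = 72.9316 / 3852.6936 ≈ 0.01893003

0.018930


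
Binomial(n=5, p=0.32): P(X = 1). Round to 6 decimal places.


P = C(n,k) * p^k * (1-p)^(n-k)
C(5,1) = 5
p^k = 0.32^1 = 0.32
(1-p)^(n-k) = 0.68^4 ≈ 0.2138138
P = 5 * 0.32 * 0.2138138 ≈ 0.342102

0.342102


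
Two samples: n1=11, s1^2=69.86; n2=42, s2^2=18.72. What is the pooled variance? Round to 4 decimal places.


sp^2 = ((n1-1)*s1^2 + (n2-1)*s2^2)/(n1+n2-2)
(n1-1)*s1^2 = 10 * 69.86 = 698.6
(n2-1)*s2^2 = 41 * 18.72 = 767.52
numerator = 698.6 + 767.52 = 1466.12
n1+n2-2 = 51
sp^2 = 1466.12 / 51 = 36653/1275 ≈ 28.747451

28.7475


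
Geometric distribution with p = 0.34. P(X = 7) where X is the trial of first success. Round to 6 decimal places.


P = (1-p)^(k-1) * p
(1-p)^(k-1) = 0.66^6 ≈ 0.08265395
P = 0.08265395 * 0.34 ≈ 0.02810234

0.028102


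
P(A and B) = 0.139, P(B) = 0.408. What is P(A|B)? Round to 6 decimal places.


P(A|B) = P(A and B) / P(B) = 0.139 / 0.408 = 139/408 ≈ 0.34068627

0.340686


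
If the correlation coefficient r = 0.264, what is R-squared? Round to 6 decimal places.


R^2 = r^2 = (0.264)^2 = 0.069696

0.069696


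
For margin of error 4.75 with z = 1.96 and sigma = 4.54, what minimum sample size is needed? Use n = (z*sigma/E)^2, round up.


z*sigma/E = 1.96 * 4.54 / 4.75 ≈ 1.873347
(z*sigma/E)^2 ≈ 3.509430
round up: n = 4

4


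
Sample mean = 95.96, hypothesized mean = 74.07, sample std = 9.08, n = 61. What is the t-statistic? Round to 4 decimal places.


t = (xbar - mu0) / (s/sqrt(n))
xbar - mu0 = 95.96 - 74.07 = 21.89
sqrt(61) ≈ 7.81024968
s/sqrt(n) = 9.08 / 7.81024968 ≈ 1.16257487
t = 21.89 / 1.16257487 ≈ 18.828895

18.8289


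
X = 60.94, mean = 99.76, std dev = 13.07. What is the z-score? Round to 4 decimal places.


z = (X - mu) / sigma
X - mu = 60.94 - 99.76 = -38.82
z = -38.82 / 13.07 = -3882/1307 ≈ -2.970161

-2.9702


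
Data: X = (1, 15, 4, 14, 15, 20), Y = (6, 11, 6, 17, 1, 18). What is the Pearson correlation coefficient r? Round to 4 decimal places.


r = sum((xi-xbar)(yi-ybar)) / sqrt(sum((xi-xbar)^2) * sum((yi-ybar)^2))
n = 6, xbar = 69/6 = 11.5, ybar = 59/6 ≈ 9.833333
Sxy = sum((xi-xbar)(yi-ybar)) = 129.5
Sxx = sum((xi-xbar)^2) = 269.5
Syy = sum((yi-ybar)^2) = 1361/6 ≈ 226.833333
sqrt(Sxx*Syy) ≈ 247.248020
r = Sxy / sqrt(Sxx*Syy) = 129.5 / 247.248020 ≈ 0.523766

0.5238


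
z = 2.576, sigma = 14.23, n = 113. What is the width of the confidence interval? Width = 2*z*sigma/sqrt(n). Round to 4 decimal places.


width = 2*z*sigma/sqrt(n)
2*z*sigma = 2 * 2.576 * 14.23 = 73.31296
sqrt(113) ≈ 10.630146
width = 73.31296 / 10.630146 ≈ 6.896703

6.8967


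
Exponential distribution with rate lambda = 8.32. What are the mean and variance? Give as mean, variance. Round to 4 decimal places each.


mean = 1/lam, var = 1/lam^2
mean = 1 / 8.32 = 25/208 ≈ 0.120192
lam^2 = 8.32^2 = 69.2224
var = 1 / 69.2224 ≈ 0.014446

0.1202, 0.0144


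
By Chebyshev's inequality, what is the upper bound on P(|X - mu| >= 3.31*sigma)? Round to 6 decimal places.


P <= 1/k^2
k^2 = 3.31^2 = 10.9561
1/k^2 = 1 / 10.9561 ≈ 0.09127335

0.091273


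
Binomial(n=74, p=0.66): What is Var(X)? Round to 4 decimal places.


Var = n*p*(1-p) = 74 * 0.66 * 0.34 = 16.6056

16.6056


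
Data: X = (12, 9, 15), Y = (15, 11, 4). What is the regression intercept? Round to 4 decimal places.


a = ybar - b*xbar, where b = sum((xi-xbar)(yi-ybar)) / sum((xi-xbar)^2)
n = 3, xbar = 36/3 = 12, ybar = 30/3 = 10
Sxy = sum((xi-xbar)(yi-ybar)) = -21
Sxx = sum((xi-xbar)^2) = 18
b = Sxy / Sxx = -7/6 ≈ -1.166667
a = 10 - (-1.166667) * 12 = 24

24.0000


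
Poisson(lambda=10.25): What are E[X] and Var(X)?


E[X] = Var(X) = lambda = 10.25

10.25, 10.25


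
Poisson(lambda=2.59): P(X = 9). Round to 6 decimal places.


P = e^(-lam) * lam^k / k!
e^(-2.59) ≈ 0.07502004
lam^k = 2.59^9 ≈ 5244.424973
k! = 9! = 362880
P = 0.07502004 * 5244.424973 / 362880 ≈ 0.001084

0.001084


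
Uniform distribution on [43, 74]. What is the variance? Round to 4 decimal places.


Var = (b-a)^2 / 12
(b-a)^2 = (74 - 43)^2 = 961
Var = 961/12 ≈ 80.083333

80.0833


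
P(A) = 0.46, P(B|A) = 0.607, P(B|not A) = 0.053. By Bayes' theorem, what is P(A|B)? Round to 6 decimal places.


P(A|B) = P(B|A)*P(A) / P(B), P(B) = P(B|A)*P(A) + P(B|not A)*P(not A)
P(B|A)*P(A) = 0.607 * 0.46 = 0.27922
P(B|not A)*P(not A) = 0.053 * 0.54 = 0.02862
P(B) = 0.27922 + 0.02862 = 0.30784
P(A|B) = 0.27922 / 0.30784 ≈ 0.90702963

0.907030


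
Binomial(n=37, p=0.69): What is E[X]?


E[X] = n*p = 37 * 0.69 = 25.53

25.53


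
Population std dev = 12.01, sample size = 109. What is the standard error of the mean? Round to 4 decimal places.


SE = sigma / sqrt(n)
sqrt(109) ≈ 10.440307
SE = 12.01 / 10.440307 ≈ 1.150349

1.1503


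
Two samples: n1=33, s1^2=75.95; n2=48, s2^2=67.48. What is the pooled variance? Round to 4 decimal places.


sp^2 = ((n1-1)*s1^2 + (n2-1)*s2^2)/(n1+n2-2)
(n1-1)*s1^2 = 32 * 75.95 = 2430.4
(n2-1)*s2^2 = 47 * 67.48 = 3171.56
numerator = 2430.4 + 3171.56 = 5601.96
n1+n2-2 = 79
sp^2 = 5601.96 / 79 = 140049/1975 ≈ 70.910886

70.9109


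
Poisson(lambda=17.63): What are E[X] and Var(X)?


E[X] = Var(X) = lambda = 17.63

17.63, 17.63


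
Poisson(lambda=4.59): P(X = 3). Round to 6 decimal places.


P = e^(-lam) * lam^k / k!
e^(-4.59) ≈ 0.01015286
lam^k = 4.59^3 = 96.702579
k! = 3! = 6
P = 0.01015286 * 96.702579 / 6 ≈ 0.163635

0.163635


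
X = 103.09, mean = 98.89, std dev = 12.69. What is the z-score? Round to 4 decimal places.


z = (X - mu) / sigma
X - mu = 103.09 - 98.89 = 4.2
z = 4.2 / 12.69 = 140/423 ≈ 0.330969

0.3310


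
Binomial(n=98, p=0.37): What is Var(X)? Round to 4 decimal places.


Var = n*p*(1-p) = 98 * 0.37 * 0.63 = 22.8438

22.8438


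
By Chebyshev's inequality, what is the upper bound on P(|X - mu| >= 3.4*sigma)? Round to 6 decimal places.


P <= 1/k^2
k^2 = 3.4^2 = 11.56
1/k^2 = 1 / 11.56 = 25/289 ≈ 0.08650519

0.086505


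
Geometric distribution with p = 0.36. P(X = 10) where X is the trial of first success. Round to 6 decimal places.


P = (1-p)^(k-1) * p
(1-p)^(k-1) = 0.64^9 ≈ 0.01801440
P = 0.01801440 * 0.36 ≈ 0.006485183

0.006485


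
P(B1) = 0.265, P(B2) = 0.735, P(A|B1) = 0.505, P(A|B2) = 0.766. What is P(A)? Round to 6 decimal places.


P(A) = P(A|B1)*P(B1) + P(A|B2)*P(B2)
P(A|B1)*P(B1) = 0.505 * 0.265 = 0.133825
P(A|B2)*P(B2) = 0.766 * 0.735 = 0.56301
P(A) = 0.133825 + 0.56301 = 0.696835

0.696835


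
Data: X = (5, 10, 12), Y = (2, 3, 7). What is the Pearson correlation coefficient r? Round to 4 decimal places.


r = sum((xi-xbar)(yi-ybar)) / sqrt(sum((xi-xbar)^2) * sum((yi-ybar)^2))
n = 3, xbar = 27/3 = 9, ybar = 12/3 = 4
Sxy = sum((xi-xbar)(yi-ybar)) = 16
Sxx = sum((xi-xbar)^2) = 26
Syy = sum((yi-ybar)^2) = 14
sqrt(Sxx*Syy) ≈ 19.078784
r = Sxy / sqrt(Sxx*Syy) = 16 / 19.078784 ≈ 0.838628

0.8386


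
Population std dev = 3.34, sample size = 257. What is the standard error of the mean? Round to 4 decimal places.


SE = sigma / sqrt(n)
sqrt(257) ≈ 16.031220
SE = 3.34 / 16.031220 ≈ 0.208343

0.2083


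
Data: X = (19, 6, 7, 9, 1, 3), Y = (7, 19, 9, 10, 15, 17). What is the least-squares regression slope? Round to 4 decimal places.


b = sum((xi-xbar)(yi-ybar)) / sum((xi-xbar)^2)
n = 6, xbar = 45/6 = 7.5, ybar = 77/6 ≈ 12.833333
Sxy = sum((xi-xbar)(yi-ybar)) = -111.5
Sxx = sum((xi-xbar)^2) = 199.5
b = Sxy / Sxx = -223/399 ≈ -0.558897

-0.5589


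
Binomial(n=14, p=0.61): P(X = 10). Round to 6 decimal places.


P = C(n,k) * p^k * (1-p)^(n-k)
C(14,10) = 1001
p^k = 0.61^10 ≈ 0.007133429
(1-p)^(n-k) = 0.39^4 = 0.02313441
P = 1001 * 0.007133429 * 0.02313441 ≈ 0.165193

0.165193


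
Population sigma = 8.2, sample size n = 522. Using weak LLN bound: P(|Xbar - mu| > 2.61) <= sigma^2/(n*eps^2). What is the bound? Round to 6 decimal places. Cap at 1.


bound = min(1, sigma^2/(n*eps^2))
sigma^2 = 8.2^2 = 67.24
n*eps^2 = 522 * 2.61^2 = 522 * 6.8121 = 3555.9162
sigma^2/(n*eps^2) = 67.24 / 3555.9162 ≈ 0.01890933

0.018909


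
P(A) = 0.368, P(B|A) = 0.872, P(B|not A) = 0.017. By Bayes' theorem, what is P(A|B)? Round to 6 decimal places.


P(A|B) = P(B|A)*P(A) / P(B), P(B) = P(B|A)*P(A) + P(B|not A)*P(not A)
P(B|A)*P(A) = 0.872 * 0.368 = 0.320896
P(B|not A)*P(not A) = 0.017 * 0.632 = 0.010744
P(B) = 0.320896 + 0.010744 = 0.33164
P(A|B) = 0.320896 / 0.33164 ≈ 0.96760343

0.967603


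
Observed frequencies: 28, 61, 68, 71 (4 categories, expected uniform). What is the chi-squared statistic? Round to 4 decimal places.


chi2 = sum((O-E)^2/E), E = total/4
total = 228, E = 228/4 = 57
(28 - 57)^2 / 57 = 841 / 57 = 841/57 ≈ 14.754386
(61 - 57)^2 / 57 = 16 / 57 = 16/57 ≈ 0.280702
(68 - 57)^2 / 57 = 121 / 57 = 121/57 ≈ 2.122807
(71 - 57)^2 / 57 = 196 / 57 = 196/57 ≈ 3.438596
chi2 = 1174/57 ≈ 20.596491

20.5965


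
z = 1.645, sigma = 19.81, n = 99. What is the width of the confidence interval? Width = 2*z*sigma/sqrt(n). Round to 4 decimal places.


width = 2*z*sigma/sqrt(n)
2*z*sigma = 2 * 1.645 * 19.81 = 65.1749
sqrt(99) ≈ 9.949874
width = 65.1749 / 9.949874 ≈ 6.550324

6.5503


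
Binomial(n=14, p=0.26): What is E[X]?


E[X] = n*p = 14 * 0.26 = 3.64

3.64


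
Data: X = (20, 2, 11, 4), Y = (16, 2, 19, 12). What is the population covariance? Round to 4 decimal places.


Cov = (1/n)*sum((xi-xbar)(yi-ybar))
n = 4, xbar = 37/4 = 9.25, ybar = 49/4 = 12.25
sum((xi-xbar)(yi-ybar)) = 127.75
Cov = 127.75 / 4 = 31.9375

31.9375


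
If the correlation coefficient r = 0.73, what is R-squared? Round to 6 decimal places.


R^2 = r^2 = (0.73)^2 = 0.5329

0.532900


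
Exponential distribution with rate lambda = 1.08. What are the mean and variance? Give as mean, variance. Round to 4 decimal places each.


mean = 1/lam, var = 1/lam^2
mean = 1 / 1.08 = 25/27 ≈ 0.925926
lam^2 = 1.08^2 = 1.1664
var = 1 / 1.1664 = 625/729 ≈ 0.857339

0.9259, 0.8573


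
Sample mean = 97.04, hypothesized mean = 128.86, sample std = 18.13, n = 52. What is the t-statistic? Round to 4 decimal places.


t = (xbar - mu0) / (s/sqrt(n))
xbar - mu0 = 97.04 - 128.86 = -31.82
sqrt(52) ≈ 7.21110255
s/sqrt(n) = 18.13 / 7.21110255 ≈ 2.51417864
t = -31.82 / 2.51417864 ≈ -12.656221

-12.6562


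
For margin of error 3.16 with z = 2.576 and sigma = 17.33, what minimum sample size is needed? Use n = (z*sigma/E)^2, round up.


z*sigma/E = 2.576 * 17.33 / 3.16 ≈ 14.127241
(z*sigma/E)^2 ≈ 199.578924
round up: n = 200

200


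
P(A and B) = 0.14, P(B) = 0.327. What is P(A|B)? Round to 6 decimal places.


P(A|B) = P(A and B) / P(B) = 0.14 / 0.327 = 140/327 ≈ 0.42813456

0.428135


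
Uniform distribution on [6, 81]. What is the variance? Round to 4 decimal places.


Var = (b-a)^2 / 12
(b-a)^2 = (81 - 6)^2 = 5625
Var = 5625/12 = 468.75

468.7500


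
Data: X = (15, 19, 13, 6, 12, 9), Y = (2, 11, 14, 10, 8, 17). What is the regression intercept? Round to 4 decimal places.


a = ybar - b*xbar, where b = sum((xi-xbar)(yi-ybar)) / sum((xi-xbar)^2)
n = 6, xbar = 74/6 = 37/3 ≈ 12.333333, ybar = 62/6 = 31/3 ≈ 10.333333
Sxy = sum((xi-xbar)(yi-ybar)) = -104/3 ≈ -34.666667
Sxx = sum((xi-xbar)^2) = 310/3 ≈ 103.333333
b = Sxy / Sxx = -52/155 ≈ -0.335484
a = 10.333333 - (-0.335484) * 12.333333 = 2243/155 ≈ 14.470968

14.4710


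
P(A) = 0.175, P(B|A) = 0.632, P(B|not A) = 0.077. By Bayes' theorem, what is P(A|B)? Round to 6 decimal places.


P(A|B) = P(B|A)*P(A) / P(B), P(B) = P(B|A)*P(A) + P(B|not A)*P(not A)
P(B|A)*P(A) = 0.632 * 0.175 = 0.1106
P(B|not A)*P(not A) = 0.077 * 0.825 = 0.063525
P(B) = 0.1106 + 0.063525 = 0.174125
P(A|B) = 0.1106 / 0.174125 = 632/995 ≈ 0.63517588

0.635176


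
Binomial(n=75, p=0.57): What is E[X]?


E[X] = n*p = 75 * 0.57 = 42.75

42.75


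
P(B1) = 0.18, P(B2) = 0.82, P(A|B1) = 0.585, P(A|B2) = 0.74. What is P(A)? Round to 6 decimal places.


P(A) = P(A|B1)*P(B1) + P(A|B2)*P(B2)
P(A|B1)*P(B1) = 0.585 * 0.18 = 0.1053
P(A|B2)*P(B2) = 0.74 * 0.82 = 0.6068
P(A) = 0.1053 + 0.6068 = 0.7121

0.712100


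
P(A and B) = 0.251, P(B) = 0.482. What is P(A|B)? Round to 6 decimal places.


P(A|B) = P(A and B) / P(B) = 0.251 / 0.482 = 251/482 ≈ 0.52074689

0.520747


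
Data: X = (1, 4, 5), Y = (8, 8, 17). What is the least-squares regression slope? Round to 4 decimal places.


b = sum((xi-xbar)(yi-ybar)) / sum((xi-xbar)^2)
n = 3, xbar = 10/3 ≈ 3.333333, ybar = 33/3 = 11
Sxy = sum((xi-xbar)(yi-ybar)) = 15
Sxx = sum((xi-xbar)^2) = 26/3 ≈ 8.666667
b = Sxy / Sxx = 45/26 ≈ 1.730769

1.7308


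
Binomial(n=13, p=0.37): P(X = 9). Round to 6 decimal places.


P = C(n,k) * p^k * (1-p)^(n-k)
C(13,9) = 715
p^k = 0.37^9 ≈ 0.0001299617
(1-p)^(n-k) = 0.63^4 ≈ 0.1575296
P = 715 * 0.0001299617 * 0.1575296 ≈ 0.014638

0.014638


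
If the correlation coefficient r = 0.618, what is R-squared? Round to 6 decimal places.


R^2 = r^2 = (0.618)^2 = 0.381924

0.381924


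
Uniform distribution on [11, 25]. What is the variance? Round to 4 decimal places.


Var = (b-a)^2 / 12
(b-a)^2 = (25 - 11)^2 = 196
Var = 196/12 ≈ 16.333333

16.3333


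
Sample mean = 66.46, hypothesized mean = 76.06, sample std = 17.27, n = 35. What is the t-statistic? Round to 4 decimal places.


t = (xbar - mu0) / (s/sqrt(n))
xbar - mu0 = 66.46 - 76.06 = -9.6
sqrt(35) ≈ 5.91607978
s/sqrt(n) = 17.27 / 5.91607978 ≈ 2.91916280
t = -9.6 / 2.91916280 ≈ -3.288614

-3.2886


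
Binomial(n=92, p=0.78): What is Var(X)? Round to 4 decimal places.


Var = n*p*(1-p) = 92 * 0.78 * 0.22 = 15.7872

15.7872


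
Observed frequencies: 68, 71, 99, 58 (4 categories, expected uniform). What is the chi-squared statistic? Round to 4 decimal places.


chi2 = sum((O-E)^2/E), E = total/4
total = 296, E = 296/4 = 74
(68 - 74)^2 / 74 = 36 / 74 = 18/37 ≈ 0.486486
(71 - 74)^2 / 74 = 9 / 74 = 9/74 ≈ 0.121622
(99 - 74)^2 / 74 = 625 / 74 = 625/74 ≈ 8.445946
(58 - 74)^2 / 74 = 256 / 74 = 128/37 ≈ 3.459459
chi2 = 463/37 ≈ 12.513514

12.5135


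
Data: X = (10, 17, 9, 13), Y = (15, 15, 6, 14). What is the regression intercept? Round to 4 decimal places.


a = ybar - b*xbar, where b = sum((xi-xbar)(yi-ybar)) / sum((xi-xbar)^2)
n = 4, xbar = 49/4 = 12.25, ybar = 50/4 = 12.5
Sxy = sum((xi-xbar)(yi-ybar)) = 28.5
Sxx = sum((xi-xbar)^2) = 38.75
b = Sxy / Sxx = 114/155 ≈ 0.735484
a = 12.5 - 0.735484 * 12.25 = 541/155 ≈ 3.490323

3.4903


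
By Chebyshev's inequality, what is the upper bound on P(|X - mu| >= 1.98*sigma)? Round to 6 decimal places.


P <= 1/k^2
k^2 = 1.98^2 = 3.9204
1/k^2 = 1 / 3.9204 = 2500/9801 ≈ 0.25507601

0.255076


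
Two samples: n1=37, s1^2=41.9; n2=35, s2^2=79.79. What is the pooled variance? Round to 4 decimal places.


sp^2 = ((n1-1)*s1^2 + (n2-1)*s2^2)/(n1+n2-2)
(n1-1)*s1^2 = 36 * 41.9 = 1508.4
(n2-1)*s2^2 = 34 * 79.79 = 2712.86
numerator = 1508.4 + 2712.86 = 4221.26
n1+n2-2 = 70
sp^2 = 4221.26 / 70 = 211063/3500 ≈ 60.303714

60.3037


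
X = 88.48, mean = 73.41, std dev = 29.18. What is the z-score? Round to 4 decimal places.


z = (X - mu) / sigma
X - mu = 88.48 - 73.41 = 15.07
z = 15.07 / 29.18 = 1507/2918 ≈ 0.516450

0.5164


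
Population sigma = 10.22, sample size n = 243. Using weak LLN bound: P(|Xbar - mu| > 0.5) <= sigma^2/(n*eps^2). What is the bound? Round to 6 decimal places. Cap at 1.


bound = min(1, sigma^2/(n*eps^2))
sigma^2 = 10.22^2 = 104.4484
n*eps^2 = 243 * 0.5^2 = 243 * 0.25 = 60.75
sigma^2/(n*eps^2) = 104.4484 / 60.75 ≈ 1.71931523
this exceeds 1, so the bound is capped at 1

1.000000


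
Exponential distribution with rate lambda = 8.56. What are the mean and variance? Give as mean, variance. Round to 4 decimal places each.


mean = 1/lam, var = 1/lam^2
mean = 1 / 8.56 = 25/214 ≈ 0.116822
lam^2 = 8.56^2 = 73.2736
var = 1 / 73.2736 ≈ 0.013647

0.1168, 0.0136


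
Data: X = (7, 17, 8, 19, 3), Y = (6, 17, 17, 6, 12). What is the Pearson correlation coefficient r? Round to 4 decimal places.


r = sum((xi-xbar)(yi-ybar)) / sqrt(sum((xi-xbar)^2) * sum((yi-ybar)^2))
n = 5, xbar = 54/5 = 10.8, ybar = 58/5 = 11.6
Sxy = sum((xi-xbar)(yi-ybar)) = -9.4
Sxx = sum((xi-xbar)^2) = 188.8
Syy = sum((yi-ybar)^2) = 121.2
sqrt(Sxx*Syy) ≈ 151.269825
r = Sxy / sqrt(Sxx*Syy) = -9.4 / 151.269825 ≈ -0.062141

-0.0621


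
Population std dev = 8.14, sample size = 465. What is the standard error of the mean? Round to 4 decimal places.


SE = sigma / sqrt(n)
sqrt(465) ≈ 21.563859
SE = 8.14 / 21.563859 ≈ 0.377483

0.3775


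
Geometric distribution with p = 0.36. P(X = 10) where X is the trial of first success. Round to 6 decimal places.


P = (1-p)^(k-1) * p
(1-p)^(k-1) = 0.64^9 ≈ 0.01801440
P = 0.01801440 * 0.36 ≈ 0.006485183

0.006485


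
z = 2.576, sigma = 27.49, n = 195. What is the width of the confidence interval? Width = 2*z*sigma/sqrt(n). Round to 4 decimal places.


width = 2*z*sigma/sqrt(n)
2*z*sigma = 2 * 2.576 * 27.49 = 141.62848
sqrt(195) ≈ 13.964240
width = 141.62848 / 13.964240 ≈ 10.142226

10.1422


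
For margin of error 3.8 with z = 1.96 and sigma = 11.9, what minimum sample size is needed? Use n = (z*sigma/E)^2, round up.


z*sigma/E = 1.96 * 11.9 / 3.8 = 5831/950 ≈ 6.137895
(z*sigma/E)^2 ≈ 37.673752
round up: n = 38

38


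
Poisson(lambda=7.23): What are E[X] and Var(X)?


E[X] = Var(X) = lambda = 7.23

7.23, 7.23


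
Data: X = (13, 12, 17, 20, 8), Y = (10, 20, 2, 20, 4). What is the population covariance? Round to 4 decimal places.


Cov = (1/n)*sum((xi-xbar)(yi-ybar))
n = 5, xbar = 70/5 = 14, ybar = 56/5 = 11.2
sum((xi-xbar)(yi-ybar)) = 52
Cov = 52 / 5 = 10.4

10.4000


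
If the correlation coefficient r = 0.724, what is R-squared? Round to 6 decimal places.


R^2 = r^2 = (0.724)^2 = 0.524176

0.524176


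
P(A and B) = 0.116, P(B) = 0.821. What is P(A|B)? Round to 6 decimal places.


P(A|B) = P(A and B) / P(B) = 0.116 / 0.821 = 116/821 ≈ 0.14129111

0.141291


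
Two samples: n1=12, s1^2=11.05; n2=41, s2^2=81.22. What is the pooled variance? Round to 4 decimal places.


sp^2 = ((n1-1)*s1^2 + (n2-1)*s2^2)/(n1+n2-2)
(n1-1)*s1^2 = 11 * 11.05 = 121.55
(n2-1)*s2^2 = 40 * 81.22 = 3248.8
numerator = 121.55 + 3248.8 = 3370.35
n1+n2-2 = 51
sp^2 = 3370.35 / 51 = 22469/340 ≈ 66.085294

66.0853


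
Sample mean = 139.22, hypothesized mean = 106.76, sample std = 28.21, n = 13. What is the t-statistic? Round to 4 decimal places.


t = (xbar - mu0) / (s/sqrt(n))
xbar - mu0 = 139.22 - 106.76 = 32.46
sqrt(13) ≈ 3.60555128
s/sqrt(n) = 28.21 / 3.60555128 ≈ 7.82404627
t = 32.46 / 7.82404627 ≈ 4.148748

4.1487


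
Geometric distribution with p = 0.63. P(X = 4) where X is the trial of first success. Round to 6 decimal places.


P = (1-p)^(k-1) * p
(1-p)^(k-1) = 0.37^3 = 0.050653
P = 0.050653 * 0.63 = 0.03191139

0.031911


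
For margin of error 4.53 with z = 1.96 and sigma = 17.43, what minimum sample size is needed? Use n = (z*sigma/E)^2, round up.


z*sigma/E = 1.96 * 17.43 / 4.53 = 28469/3775 ≈ 7.541457
(z*sigma/E)^2 ≈ 56.873573
round up: n = 57

57


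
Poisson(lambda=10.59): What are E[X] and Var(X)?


E[X] = Var(X) = lambda = 10.59

10.59, 10.59


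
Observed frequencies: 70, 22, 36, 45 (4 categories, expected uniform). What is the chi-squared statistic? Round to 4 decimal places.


chi2 = sum((O-E)^2/E), E = total/4
total = 173, E = 173/4 = 43.25
(70 - 43.25)^2 / 43.25 = 715.5625 / 43.25 = 11449/692 ≈ 16.544798
(22 - 43.25)^2 / 43.25 = 451.5625 / 43.25 = 7225/692 ≈ 10.440751
(36 - 43.25)^2 / 43.25 = 52.5625 / 43.25 = 841/692 ≈ 1.215318
(45 - 43.25)^2 / 43.25 = 3.0625 / 43.25 = 49/692 ≈ 0.070809
chi2 = 4891/173 ≈ 28.271676

28.2717


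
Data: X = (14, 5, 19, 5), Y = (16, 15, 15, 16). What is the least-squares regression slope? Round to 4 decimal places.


b = sum((xi-xbar)(yi-ybar)) / sum((xi-xbar)^2)
n = 4, xbar = 43/4 = 10.75, ybar = 62/4 = 15.5
Sxy = sum((xi-xbar)(yi-ybar)) = -2.5
Sxx = sum((xi-xbar)^2) = 144.75
b = Sxy / Sxx = -10/579 ≈ -0.017271

-0.0173


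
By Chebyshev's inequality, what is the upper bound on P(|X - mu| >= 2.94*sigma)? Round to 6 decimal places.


P <= 1/k^2
k^2 = 2.94^2 = 8.6436
1/k^2 = 1 / 8.6436 ≈ 0.11569254

0.115693


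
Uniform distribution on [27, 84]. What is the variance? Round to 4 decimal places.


Var = (b-a)^2 / 12
(b-a)^2 = (84 - 27)^2 = 3249
Var = 3249/12 = 270.75

270.7500


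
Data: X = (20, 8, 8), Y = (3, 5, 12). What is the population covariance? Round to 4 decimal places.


Cov = (1/n)*sum((xi-xbar)(yi-ybar))
n = 3, xbar = 36/3 = 12, ybar = 20/3 ≈ 6.666667
sum((xi-xbar)(yi-ybar)) = -44
Cov = -44 / 3 = -44/3 ≈ -14.666667

-14.6667


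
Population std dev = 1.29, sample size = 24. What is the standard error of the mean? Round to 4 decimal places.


SE = sigma / sqrt(n)
sqrt(24) ≈ 4.898979
SE = 1.29 / 4.898979 ≈ 0.263320

0.2633


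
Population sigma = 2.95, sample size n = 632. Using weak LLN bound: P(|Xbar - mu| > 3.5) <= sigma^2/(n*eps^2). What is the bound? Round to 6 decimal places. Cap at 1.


bound = min(1, sigma^2/(n*eps^2))
sigma^2 = 2.95^2 = 8.7025
n*eps^2 = 632 * 3.5^2 = 632 * 12.25 = 7742
sigma^2/(n*eps^2) = 8.7025 / 7742 ≈ 0.00112406

0.001124


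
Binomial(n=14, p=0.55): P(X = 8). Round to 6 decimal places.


P = C(n,k) * p^k * (1-p)^(n-k)
C(14,8) = 3003
p^k = 0.55^8 ≈ 0.008373394
(1-p)^(n-k) = 0.45^6 ≈ 0.008303766
P = 3003 * 0.008373394 * 0.008303766 ≈ 0.208801

0.208801


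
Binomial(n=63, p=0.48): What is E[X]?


E[X] = n*p = 63 * 0.48 = 30.24

30.24


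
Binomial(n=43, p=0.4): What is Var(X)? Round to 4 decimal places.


Var = n*p*(1-p) = 43 * 0.4 * 0.6 = 10.32

10.3200


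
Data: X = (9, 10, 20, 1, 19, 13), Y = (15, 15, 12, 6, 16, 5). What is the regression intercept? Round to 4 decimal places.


a = ybar - b*xbar, where b = sum((xi-xbar)(yi-ybar)) / sum((xi-xbar)^2)
n = 6, xbar = 72/6 = 12, ybar = 69/6 = 11.5
Sxy = sum((xi-xbar)(yi-ybar)) = 72
Sxx = sum((xi-xbar)^2) = 248
b = Sxy / Sxx = 9/31 ≈ 0.290323
a = 11.5 - 0.290323 * 12 = 497/62 ≈ 8.016129

8.0161


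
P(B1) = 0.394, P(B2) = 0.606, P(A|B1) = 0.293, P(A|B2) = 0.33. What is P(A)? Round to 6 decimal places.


P(A) = P(A|B1)*P(B1) + P(A|B2)*P(B2)
P(A|B1)*P(B1) = 0.293 * 0.394 = 0.115442
P(A|B2)*P(B2) = 0.33 * 0.606 = 0.19998
P(A) = 0.115442 + 0.19998 = 0.315422

0.315422


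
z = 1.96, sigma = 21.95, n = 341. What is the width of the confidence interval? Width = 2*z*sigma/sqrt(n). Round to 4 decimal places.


width = 2*z*sigma/sqrt(n)
2*z*sigma = 2 * 1.96 * 21.95 = 86.044
sqrt(341) ≈ 18.466185
width = 86.044 / 18.466185 ≈ 4.659544

4.6595


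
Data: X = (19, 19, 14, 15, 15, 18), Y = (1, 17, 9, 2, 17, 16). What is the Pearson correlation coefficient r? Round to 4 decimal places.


r = sum((xi-xbar)(yi-ybar)) / sqrt(sum((xi-xbar)^2) * sum((yi-ybar)^2))
n = 6, xbar = 100/6 = 50/3 ≈ 16.666667, ybar = 62/6 = 31/3 ≈ 10.333333
Sxy = sum((xi-xbar)(yi-ybar)) = 23/3 ≈ 7.666667
Sxx = sum((xi-xbar)^2) = 76/3 ≈ 25.333333
Syy = sum((yi-ybar)^2) = 838/3 ≈ 279.333333
sqrt(Sxx*Syy) ≈ 84.121605
r = Sxy / sqrt(Sxx*Syy) = 7.666667 / 84.121605 ≈ 0.091138

0.0911


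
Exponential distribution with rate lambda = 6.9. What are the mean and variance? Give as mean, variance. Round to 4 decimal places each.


mean = 1/lam, var = 1/lam^2
mean = 1 / 6.9 = 10/69 ≈ 0.144928
lam^2 = 6.9^2 = 47.61
var = 1 / 47.61 = 100/4761 ≈ 0.021004

0.1449, 0.0210


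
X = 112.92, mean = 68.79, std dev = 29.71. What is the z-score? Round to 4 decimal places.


z = (X - mu) / sigma
X - mu = 112.92 - 68.79 = 44.13
z = 44.13 / 29.71 = 4413/2971 ≈ 1.485358

1.4854


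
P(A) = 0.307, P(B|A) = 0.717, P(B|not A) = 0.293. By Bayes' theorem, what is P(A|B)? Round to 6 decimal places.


P(A|B) = P(B|A)*P(A) / P(B), P(B) = P(B|A)*P(A) + P(B|not A)*P(not A)
P(B|A)*P(A) = 0.717 * 0.307 = 0.220119
P(B|not A)*P(not A) = 0.293 * 0.693 = 0.203049
P(B) = 0.220119 + 0.203049 = 0.423168
P(A|B) = 0.220119 / 0.423168 ≈ 0.52016929

0.520169


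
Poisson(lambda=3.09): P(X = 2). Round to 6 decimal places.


P = e^(-lam) * lam^k / k!
e^(-3.09) ≈ 0.04550195
lam^k = 3.09^2 = 9.5481
k! = 2! = 2
P = 0.04550195 * 9.5481 / 2 ≈ 0.217229

0.217229


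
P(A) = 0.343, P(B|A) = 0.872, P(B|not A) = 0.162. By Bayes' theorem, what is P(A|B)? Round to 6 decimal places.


P(A|B) = P(B|A)*P(A) / P(B), P(B) = P(B|A)*P(A) + P(B|not A)*P(not A)
P(B|A)*P(A) = 0.872 * 0.343 = 0.299096
P(B|not A)*P(not A) = 0.162 * 0.657 = 0.106434
P(B) = 0.299096 + 0.106434 = 0.40553
P(A|B) = 0.299096 / 0.40553 ≈ 0.73754346

0.737543


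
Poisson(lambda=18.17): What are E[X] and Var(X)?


E[X] = Var(X) = lambda = 18.17

18.17, 18.17


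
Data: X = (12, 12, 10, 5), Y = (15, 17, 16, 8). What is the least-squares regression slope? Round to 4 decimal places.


b = sum((xi-xbar)(yi-ybar)) / sum((xi-xbar)^2)
n = 4, xbar = 39/4 = 9.75, ybar = 56/4 = 14
Sxy = sum((xi-xbar)(yi-ybar)) = 38
Sxx = sum((xi-xbar)^2) = 32.75
b = Sxy / Sxx = 152/131 ≈ 1.160305

1.1603


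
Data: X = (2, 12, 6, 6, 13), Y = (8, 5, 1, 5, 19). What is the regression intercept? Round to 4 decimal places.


a = ybar - b*xbar, where b = sum((xi-xbar)(yi-ybar)) / sum((xi-xbar)^2)
n = 5, xbar = 39/5 = 7.8, ybar = 38/5 = 7.6
Sxy = sum((xi-xbar)(yi-ybar)) = 62.6
Sxx = sum((xi-xbar)^2) = 84.8
b = Sxy / Sxx = 313/424 ≈ 0.738208
a = 7.6 - 0.738208 * 7.8 = 781/424 ≈ 1.841981

1.8420


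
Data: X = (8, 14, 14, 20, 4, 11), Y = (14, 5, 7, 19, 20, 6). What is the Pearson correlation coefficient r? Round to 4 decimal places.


r = sum((xi-xbar)(yi-ybar)) / sqrt(sum((xi-xbar)^2) * sum((yi-ybar)^2))
n = 6, xbar = 71/6 ≈ 11.833333, ybar = 71/6 ≈ 11.833333
Sxy = sum((xi-xbar)(yi-ybar)) = -205/6 ≈ -34.166667
Sxx = sum((xi-xbar)^2) = 917/6 ≈ 152.833333
Syy = sum((yi-ybar)^2) = 1361/6 ≈ 226.833333
sqrt(Sxx*Syy) ≈ 186.192627
r = Sxy / sqrt(Sxx*Syy) = -34.166667 / 186.192627 ≈ -0.183502

-0.1835


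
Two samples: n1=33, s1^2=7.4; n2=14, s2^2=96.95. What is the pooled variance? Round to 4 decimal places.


sp^2 = ((n1-1)*s1^2 + (n2-1)*s2^2)/(n1+n2-2)
(n1-1)*s1^2 = 32 * 7.4 = 236.8
(n2-1)*s2^2 = 13 * 96.95 = 1260.35
numerator = 236.8 + 1260.35 = 1497.15
n1+n2-2 = 45
sp^2 = 1497.15 / 45 = 33.27

33.2700


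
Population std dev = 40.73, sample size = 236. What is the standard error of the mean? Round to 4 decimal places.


SE = sigma / sqrt(n)
sqrt(236) ≈ 15.362291
SE = 40.73 / 15.362291 ≈ 2.651297

2.6513


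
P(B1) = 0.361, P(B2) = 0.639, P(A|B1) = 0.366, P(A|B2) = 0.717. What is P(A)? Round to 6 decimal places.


P(A) = P(A|B1)*P(B1) + P(A|B2)*P(B2)
P(A|B1)*P(B1) = 0.366 * 0.361 = 0.132126
P(A|B2)*P(B2) = 0.717 * 0.639 = 0.458163
P(A) = 0.132126 + 0.458163 = 0.590289

0.590289


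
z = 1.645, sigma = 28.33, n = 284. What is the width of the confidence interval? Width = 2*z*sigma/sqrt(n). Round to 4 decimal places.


width = 2*z*sigma/sqrt(n)
2*z*sigma = 2 * 1.645 * 28.33 = 93.2057
sqrt(284) ≈ 16.852300
width = 93.2057 / 16.852300 ≈ 5.530741

5.5307


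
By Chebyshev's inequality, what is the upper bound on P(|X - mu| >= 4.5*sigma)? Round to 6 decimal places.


P <= 1/k^2
k^2 = 4.5^2 = 20.25
1/k^2 = 1 / 20.25 = 4/81 ≈ 0.04938272

0.049383


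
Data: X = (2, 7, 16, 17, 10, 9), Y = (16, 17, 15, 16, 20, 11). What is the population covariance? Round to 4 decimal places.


Cov = (1/n)*sum((xi-xbar)(yi-ybar))
n = 6, xbar = 61/6 ≈ 10.166667, ybar = 95/6 ≈ 15.833333
sum((xi-xbar)(yi-ybar)) = -23/6 ≈ -3.833333
Cov = -3.833333 / 6 = -23/36 ≈ -0.638889

-0.6389


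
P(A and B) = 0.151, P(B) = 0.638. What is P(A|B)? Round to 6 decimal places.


P(A|B) = P(A and B) / P(B) = 0.151 / 0.638 = 151/638 ≈ 0.23667712

0.236677


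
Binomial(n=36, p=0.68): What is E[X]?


E[X] = n*p = 36 * 0.68 = 24.48

24.48


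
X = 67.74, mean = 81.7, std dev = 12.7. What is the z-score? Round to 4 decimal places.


z = (X - mu) / sigma
X - mu = 67.74 - 81.7 = -13.96
z = -13.96 / 12.7 = -698/635 ≈ -1.099213

-1.0992


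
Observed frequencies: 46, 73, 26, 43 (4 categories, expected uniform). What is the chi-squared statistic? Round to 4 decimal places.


chi2 = sum((O-E)^2/E), E = total/4
total = 188, E = 188/4 = 47
(46 - 47)^2 / 47 = 1 / 47 = 1/47 ≈ 0.021277
(73 - 47)^2 / 47 = 676 / 47 = 676/47 ≈ 14.382979
(26 - 47)^2 / 47 = 441 / 47 = 441/47 ≈ 9.382979
(43 - 47)^2 / 47 = 16 / 47 = 16/47 ≈ 0.340426
chi2 = 1134/47 ≈ 24.127660

24.1277


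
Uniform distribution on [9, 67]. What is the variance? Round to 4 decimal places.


Var = (b-a)^2 / 12
(b-a)^2 = (67 - 9)^2 = 3364
Var = 3364/12 ≈ 280.333333

280.3333


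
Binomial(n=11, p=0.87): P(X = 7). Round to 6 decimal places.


P = C(n,k) * p^k * (1-p)^(n-k)
C(11,7) = 330
p^k = 0.87^7 ≈ 0.3772548
(1-p)^(n-k) = 0.13^4 = 0.00028561
P = 330 * 0.3772548 * 0.00028561 ≈ 0.035557

0.035557


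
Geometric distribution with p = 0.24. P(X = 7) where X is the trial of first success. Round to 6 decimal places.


P = (1-p)^(k-1) * p
(1-p)^(k-1) = 0.76^6 ≈ 0.1926999
P = 0.1926999 * 0.24 ≈ 0.04624798

0.046248


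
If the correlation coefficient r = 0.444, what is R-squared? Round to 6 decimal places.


R^2 = r^2 = (0.444)^2 = 0.197136

0.197136


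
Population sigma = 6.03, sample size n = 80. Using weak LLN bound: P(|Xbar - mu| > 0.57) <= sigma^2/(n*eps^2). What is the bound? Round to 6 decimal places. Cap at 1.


bound = min(1, sigma^2/(n*eps^2))
sigma^2 = 6.03^2 = 36.3609
n*eps^2 = 80 * 0.57^2 = 80 * 0.3249 = 25.992
sigma^2/(n*eps^2) = 36.3609 / 25.992 ≈ 1.39892659
this exceeds 1, so the bound is capped at 1

1.000000


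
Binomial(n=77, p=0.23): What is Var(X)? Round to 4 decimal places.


Var = n*p*(1-p) = 77 * 0.23 * 0.77 = 13.6367

13.6367


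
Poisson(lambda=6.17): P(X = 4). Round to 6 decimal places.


P = e^(-lam) * lam^k / k!
e^(-6.17) ≈ 0.002091236
lam^k = 6.17^4 ≈ 1449.241147
k! = 4! = 24
P = 0.002091236 * 1449.241147 / 24 ≈ 0.126279

0.126279


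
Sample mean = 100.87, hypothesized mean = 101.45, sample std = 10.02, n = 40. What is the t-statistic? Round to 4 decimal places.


t = (xbar - mu0) / (s/sqrt(n))
xbar - mu0 = 100.87 - 101.45 = -0.58
sqrt(40) ≈ 6.32455532
s/sqrt(n) = 10.02 / 6.32455532 ≈ 1.58430111
t = -0.58 / 1.58430111 ≈ -0.366092

-0.3661


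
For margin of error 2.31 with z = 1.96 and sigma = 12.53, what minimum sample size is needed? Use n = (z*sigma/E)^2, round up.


z*sigma/E = 1.96 * 12.53 / 2.31 = 8771/825 ≈ 10.631515
(z*sigma/E)^2 ≈ 113.029114
round up: n = 114

114


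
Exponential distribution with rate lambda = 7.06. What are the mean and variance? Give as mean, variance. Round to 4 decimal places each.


mean = 1/lam, var = 1/lam^2
mean = 1 / 7.06 = 50/353 ≈ 0.141643
lam^2 = 7.06^2 = 49.8436
var = 1 / 49.8436 ≈ 0.020063

0.1416, 0.0201


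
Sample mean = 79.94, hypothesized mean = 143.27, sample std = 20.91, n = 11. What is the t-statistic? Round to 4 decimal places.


t = (xbar - mu0) / (s/sqrt(n))
xbar - mu0 = 79.94 - 143.27 = -63.33
sqrt(11) ≈ 3.31662479
s/sqrt(n) = 20.91 / 3.31662479 ≈ 6.30460222
t = -63.33 / 6.30460222 ≈ -10.045043

-10.0450


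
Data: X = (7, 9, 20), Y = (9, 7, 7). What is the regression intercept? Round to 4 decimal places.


a = ybar - b*xbar, where b = sum((xi-xbar)(yi-ybar)) / sum((xi-xbar)^2)
n = 3, xbar = 36/3 = 12, ybar = 23/3 ≈ 7.666667
Sxy = sum((xi-xbar)(yi-ybar)) = -10
Sxx = sum((xi-xbar)^2) = 98
b = Sxy / Sxx = -5/49 ≈ -0.102041
a = 7.666667 - (-0.102041) * 12 = 1307/147 ≈ 8.891156

8.8912


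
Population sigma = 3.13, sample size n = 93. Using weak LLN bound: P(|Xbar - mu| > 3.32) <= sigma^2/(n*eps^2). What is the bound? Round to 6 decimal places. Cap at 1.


bound = min(1, sigma^2/(n*eps^2))
sigma^2 = 3.13^2 = 9.7969
n*eps^2 = 93 * 3.32^2 = 93 * 11.0224 = 1025.0832
sigma^2/(n*eps^2) = 9.7969 / 1025.0832 ≈ 0.00955718

0.009557
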